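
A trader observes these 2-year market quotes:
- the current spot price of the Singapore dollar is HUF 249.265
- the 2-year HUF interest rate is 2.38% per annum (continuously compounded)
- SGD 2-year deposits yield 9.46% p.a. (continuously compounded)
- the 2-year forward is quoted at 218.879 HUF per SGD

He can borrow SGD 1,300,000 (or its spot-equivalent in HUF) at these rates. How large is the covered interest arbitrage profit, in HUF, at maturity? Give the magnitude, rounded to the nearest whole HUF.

T = 2 years.
Route A — deposit SGD, sell forward: 1,300,000 × 1.20828258484 × 218.879 = HUF 343,807,989.05.
Route B — convert at spot, deposit HUF: 1,300,000 × 249.265 × 1.04875107098 = HUF 339,842,016.42.
The quoted forward overvalues SGD, so borrow HUF, buy SGD at spot, deposit the SGD at 9.46%, and sell the proceeds forward at 218.879.
Profit = 343,807,989.05 − 339,842,016.42 = HUF 3,965,973.

HUF 3,965,973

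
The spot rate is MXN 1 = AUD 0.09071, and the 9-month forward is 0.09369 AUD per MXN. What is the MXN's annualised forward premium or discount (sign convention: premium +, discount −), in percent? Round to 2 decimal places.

+4.38%

T = 9/12 years.
MXN trades forward at +3.28519% vs spot over the period.
Annualise by dividing by T: 0.0328519 / (9/12) = 0.043803 → 4.38%.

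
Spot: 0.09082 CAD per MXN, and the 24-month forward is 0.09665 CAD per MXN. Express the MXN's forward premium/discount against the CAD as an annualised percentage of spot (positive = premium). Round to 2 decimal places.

T = 2 years.
(F − S)/S = (0.09665 − 0.09082)/0.09082 = 0.0641929.
Annualise by dividing by T: 0.0641929 / 2 = 0.032096 → 3.21%.

+3.21%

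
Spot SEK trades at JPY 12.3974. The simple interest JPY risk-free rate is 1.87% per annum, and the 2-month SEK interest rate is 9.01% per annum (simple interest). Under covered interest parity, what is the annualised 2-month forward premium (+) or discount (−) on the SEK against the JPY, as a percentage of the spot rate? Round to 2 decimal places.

-7.03%

T = 2/12 years.
No-arbitrage forward: 12.3974 × 1.0031167 / 1.0150167 = 12.2520536 JPY/SEK.
Annualised premium = (F − S)/S × (1/T) = (12.2520536 − 12.3974)/12.3974 ÷ (2/12) = -7.03%.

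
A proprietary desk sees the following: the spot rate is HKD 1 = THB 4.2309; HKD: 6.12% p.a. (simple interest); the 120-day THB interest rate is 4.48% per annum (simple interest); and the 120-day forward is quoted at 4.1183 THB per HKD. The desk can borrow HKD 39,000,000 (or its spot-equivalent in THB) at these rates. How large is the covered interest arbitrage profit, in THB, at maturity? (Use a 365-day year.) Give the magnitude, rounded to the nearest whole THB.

THB 3,590,086

T = 120/365 years.
Invest the HKD and cover forward: 39,000,000 × 1.02012054795 × 4.1183 = THB 163,845,335.65.
Convert at spot and invest in THB: 39,000,000 × 4.2309 × 1.01472876712 = THB 167,435,421.69.
The quoted forward undervalues HKD, so borrow HKD, convert to THB at spot, deposit the THB at 4.48%, and buy HKD forward at 4.1183 to cover the loan.
The gap between the two covered legs is THB 3,590,086.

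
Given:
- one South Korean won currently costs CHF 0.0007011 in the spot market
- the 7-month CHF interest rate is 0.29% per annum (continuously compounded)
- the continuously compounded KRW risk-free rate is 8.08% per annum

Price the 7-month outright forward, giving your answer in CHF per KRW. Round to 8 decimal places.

0.00066995

T = 7/12 years.
Growth of 1 CHF over T: e^(0.0029×7/12) = 1.0016931.
KRW accumulates by e^(0.0808×7/12) = 1.0482618.
CIP: F = S · (grow CHF)/(grow KRW) = 0.0007011 × 1.0016931/1.0482618 = 0.0006699539 CHF per KRW.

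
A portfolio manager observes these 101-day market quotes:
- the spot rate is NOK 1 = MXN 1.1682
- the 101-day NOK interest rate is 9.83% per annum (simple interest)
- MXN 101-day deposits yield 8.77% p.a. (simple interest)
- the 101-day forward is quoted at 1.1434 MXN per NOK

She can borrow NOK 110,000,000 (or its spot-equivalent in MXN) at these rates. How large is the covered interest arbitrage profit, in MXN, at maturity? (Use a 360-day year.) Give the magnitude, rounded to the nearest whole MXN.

T = 101/360 years.
Route A — deposit NOK, sell forward: 110,000,000 × 1.02757861111 × 1.1434 = MXN 129,242,672.23.
Route B — convert at spot, deposit MXN: 110,000,000 × 1.1682 × 1.02460472222 = MXN 131,663,756.01.
The quoted forward undervalues NOK, so borrow NOK, convert to MXN at spot, deposit the MXN at 8.77%, and buy NOK forward at 1.1434 to cover the loan.
Arbitrage profit = |129,242,672.23 − 131,663,756.01| = MXN 2,421,084.

MXN 2,421,084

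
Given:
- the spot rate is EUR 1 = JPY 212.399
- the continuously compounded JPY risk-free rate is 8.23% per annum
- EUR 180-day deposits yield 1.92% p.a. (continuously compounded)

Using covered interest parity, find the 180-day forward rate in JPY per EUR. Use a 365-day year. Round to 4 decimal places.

219.1123

T = 180/365 years.
JPY accumulates by e^(0.0823×180/365) = 1.041421182.
Growth of 1 EUR over T: e^(0.0192×180/365) = 1.009513461.
So F = 212.399 × 1.041421182 / 1.009513461 = 219.112301 (JPY/EUR).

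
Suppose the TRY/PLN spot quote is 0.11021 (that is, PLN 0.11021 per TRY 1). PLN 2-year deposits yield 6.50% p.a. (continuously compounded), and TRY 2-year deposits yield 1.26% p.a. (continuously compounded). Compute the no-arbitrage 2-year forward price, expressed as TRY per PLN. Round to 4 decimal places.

8.1708

T = 2 years.
Growth of 1 PLN over T: e^(0.0650×2) = 1.1388284.
Growth of 1 TRY over T: e^(0.0126×2) = 1.0255202.
Forward (PLN per TRY) = 0.11021 × 1.1388284 / 1.0255202 = 0.1223869.
Invert for TRY per PLN: 1 / 0.1223869 = 8.1708.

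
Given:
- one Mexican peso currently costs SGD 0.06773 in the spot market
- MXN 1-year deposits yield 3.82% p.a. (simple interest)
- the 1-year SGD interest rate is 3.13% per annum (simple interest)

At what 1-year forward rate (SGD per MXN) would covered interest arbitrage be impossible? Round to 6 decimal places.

0.067280

T = 1 year.
SGD growth factor: 1 + 0.0313×1 = 1.031300.
MXN accumulates by 1 + 0.0382×1 = 1.038200.
So F = 0.06773 × 1.031300 / 1.038200 = 0.06727986 (SGD/MXN).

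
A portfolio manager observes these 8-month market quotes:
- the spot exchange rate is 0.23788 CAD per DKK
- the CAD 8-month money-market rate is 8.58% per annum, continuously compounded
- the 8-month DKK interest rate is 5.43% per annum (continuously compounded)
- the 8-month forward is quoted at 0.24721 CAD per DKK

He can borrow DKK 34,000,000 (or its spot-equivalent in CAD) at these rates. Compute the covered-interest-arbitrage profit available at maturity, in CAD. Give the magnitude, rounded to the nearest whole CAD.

T = 8/12 years.
Route A — deposit DKK, sell forward: 34,000,000 × 1.036863198 × 0.24721 = CAD 8,714,980.34.
Route B — convert at spot, deposit CAD: 34,000,000 × 0.23788 × 1.058867563 = CAD 8,564,036.14.
The quoted forward overvalues DKK, so borrow CAD, buy DKK at spot, deposit the DKK at 5.43%, and sell the proceeds forward at 0.24721.
Profit = 8,714,980.34 − 8,564,036.14 = CAD 150,944.

CAD 150,944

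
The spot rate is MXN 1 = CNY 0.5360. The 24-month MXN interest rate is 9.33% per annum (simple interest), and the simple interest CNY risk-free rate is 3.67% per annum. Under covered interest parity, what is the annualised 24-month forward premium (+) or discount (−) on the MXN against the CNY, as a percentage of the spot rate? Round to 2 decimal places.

-4.77%

T = 2 years.
F = S · g_CNY/g_MXN = 0.536 × 1.073400/1.186600 = 0.4848663.
(F − S)/S ÷ T = (0.4848663 − 0.536)/0.536/2 = -0.047699 → -4.77%.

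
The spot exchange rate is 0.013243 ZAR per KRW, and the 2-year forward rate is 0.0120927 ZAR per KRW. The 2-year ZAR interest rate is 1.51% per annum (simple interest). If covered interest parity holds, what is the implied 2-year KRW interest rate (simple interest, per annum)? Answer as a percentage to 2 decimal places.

T = 2 years.
F/S = 0.0120927/0.013243 = 0.9131390 = (growth of ZAR) / (growth of KRW).
The ZAR side grows by 1 + 0.0151×2 = 1.030200.
That pins the KRW growth at 1.1281963.
r = (1.1281963 − 1)/2 = 0.064098 → 6.41%.

6.41%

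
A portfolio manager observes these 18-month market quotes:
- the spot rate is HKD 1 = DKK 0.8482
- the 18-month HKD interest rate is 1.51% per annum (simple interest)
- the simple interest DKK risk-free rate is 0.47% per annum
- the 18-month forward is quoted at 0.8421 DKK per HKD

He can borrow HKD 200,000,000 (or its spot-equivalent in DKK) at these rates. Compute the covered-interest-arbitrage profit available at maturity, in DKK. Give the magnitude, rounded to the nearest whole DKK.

T = 18/12 years.
Keep in HKD, deliver into the forward: 200,000,000·1.022650·0.8421 = DKK 172,234,713.00.
Swap to DKK now, deposit: 200,000,000·0.8482·1.007050 = DKK 170,835,962.00.
The quoted forward overvalues HKD, so borrow DKK, buy HKD at spot, deposit the HKD at 1.51%, and sell the proceeds forward at 0.8421.
Arbitrage profit = |172,234,713.00 − 170,835,962.00| = DKK 1,398,751.

DKK 1,398,751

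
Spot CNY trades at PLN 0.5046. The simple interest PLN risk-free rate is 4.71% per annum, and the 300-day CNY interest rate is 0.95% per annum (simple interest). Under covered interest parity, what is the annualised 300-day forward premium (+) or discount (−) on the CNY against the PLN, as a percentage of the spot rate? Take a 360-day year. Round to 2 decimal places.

T = 300/360 years.
CIP forward (PLN per CNY) = 0.5046 × 1.039250/1.0079167 = 0.5202866.
(F − S)/S ÷ T = (0.5202866 − 0.5046)/0.5046/(300/360) = 0.037305 → 3.73%.

+3.73%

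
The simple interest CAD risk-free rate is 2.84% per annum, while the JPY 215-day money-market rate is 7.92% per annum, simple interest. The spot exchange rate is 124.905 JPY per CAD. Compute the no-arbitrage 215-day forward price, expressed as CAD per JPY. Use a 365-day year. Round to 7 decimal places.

0.0077772

T = 215/365 years.
JPY accumulates by 1 + 0.0792×215/365 = 1.0466521.
Growth of 1 CAD over T: 1 + 0.0284×215/365 = 1.0167288.
Forward (JPY per CAD) = 124.905 × 1.0466521 / 1.0167288 = 128.5811.
Invert for CAD per JPY: 1 / 128.5811 = 0.0077772.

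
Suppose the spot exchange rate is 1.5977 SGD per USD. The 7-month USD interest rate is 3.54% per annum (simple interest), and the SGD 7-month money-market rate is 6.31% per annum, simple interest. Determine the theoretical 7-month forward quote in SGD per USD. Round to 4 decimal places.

T = 7/12 years.
SGD growth factor: 1 + 0.0631×7/12 = 1.0368083.
USD accumulates by 1 + 0.0354×7/12 = 1.020650.
So F = 1.5977 × 1.0368083 / 1.020650 = 1.622994 (SGD/USD).

1.6230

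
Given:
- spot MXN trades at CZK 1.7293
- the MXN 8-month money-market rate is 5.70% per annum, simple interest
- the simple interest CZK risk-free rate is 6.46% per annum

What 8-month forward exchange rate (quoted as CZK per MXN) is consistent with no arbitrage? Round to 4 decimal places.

T = 8/12 years.
Growth of 1 CZK over T: 1 + 0.0646×8/12 = 1.0430667.
MXN growth factor: 1 + 0.0570×8/12 = 1.038000.
So F = 1.7293 × 1.0430667 / 1.038000 = 1.737741 (CZK/MXN).

1.7377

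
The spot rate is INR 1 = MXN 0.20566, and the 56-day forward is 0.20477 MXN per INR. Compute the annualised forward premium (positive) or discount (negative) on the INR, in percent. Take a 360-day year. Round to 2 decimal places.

-2.78%

T = 56/360 years.
INR trades forward at -0.43275% vs spot over the period.
Annualise by dividing by T: -0.0043275 / (56/360) = -0.027820 → -2.78%.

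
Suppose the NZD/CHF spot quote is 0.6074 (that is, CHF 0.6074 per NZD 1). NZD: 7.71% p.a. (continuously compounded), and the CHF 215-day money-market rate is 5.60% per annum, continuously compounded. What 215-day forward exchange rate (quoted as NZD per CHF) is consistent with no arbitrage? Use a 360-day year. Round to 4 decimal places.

1.6672

T = 215/360 years.
CHF growth factor: e^(0.0560×215/360) = 1.034010.
NZD growth factor: e^(0.0771×215/360) = 1.0471224.
So F = 0.6074 × 1.034010 / 1.0471224 = 0.5997939 (CHF/NZD).
Invert for NZD per CHF: 1 / 0.5997939 = 1.6672.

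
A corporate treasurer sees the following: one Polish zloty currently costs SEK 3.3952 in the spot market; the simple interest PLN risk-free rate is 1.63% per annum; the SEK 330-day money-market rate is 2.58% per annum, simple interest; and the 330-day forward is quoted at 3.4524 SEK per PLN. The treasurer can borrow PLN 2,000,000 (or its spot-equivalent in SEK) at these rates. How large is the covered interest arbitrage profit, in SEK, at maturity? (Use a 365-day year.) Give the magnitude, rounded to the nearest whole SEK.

SEK 57,763

T = 330/365 years.
Route A — deposit PLN, sell forward: 2,000,000 × 1.014736986 × 3.4524 = SEK 7,006,555.94.
Route B — convert at spot, deposit SEK: 2,000,000 × 3.3952 × 1.023326027 = SEK 6,948,793.05.
The quoted forward overvalues PLN, so borrow SEK, buy PLN at spot, deposit the PLN at 1.63%, and sell the proceeds forward at 3.4524.
Arbitrage profit = |7,006,555.94 − 6,948,793.05| = SEK 57,763.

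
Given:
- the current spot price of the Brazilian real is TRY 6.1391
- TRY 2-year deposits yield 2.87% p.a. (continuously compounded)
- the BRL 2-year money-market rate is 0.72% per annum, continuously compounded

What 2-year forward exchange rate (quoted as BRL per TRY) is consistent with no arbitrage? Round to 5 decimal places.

T = 2 years.
TRY accumulates by e^(0.0287×2) = 1.0590794.
BRL growth factor: e^(0.0072×2) = 1.0145042.
So F = 6.1391 × 1.0590794 / 1.0145042 = 6.408839 (TRY/BRL).
Quoted the other way: 1/6.408839 = 0.15603 BRL per TRY.

0.15603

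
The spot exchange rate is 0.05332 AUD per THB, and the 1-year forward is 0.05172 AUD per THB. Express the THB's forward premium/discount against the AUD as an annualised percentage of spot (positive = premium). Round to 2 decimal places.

T = 1 year.
(F − S)/S = (0.05172 − 0.05332)/0.05332 = -0.0300075.
×(1/T) gives -3.00% p.a.

-3.00%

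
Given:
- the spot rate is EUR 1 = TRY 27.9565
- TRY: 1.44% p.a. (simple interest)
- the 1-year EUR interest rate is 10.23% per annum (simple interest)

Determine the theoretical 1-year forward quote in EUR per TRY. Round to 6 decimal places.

0.038869

T = 1 year.
Growth of 1 TRY over T: 1 + 0.0144×1 = 1.014400.
Growth of 1 EUR over T: 1 + 0.1023×1 = 1.102300.
CIP: F = S · (grow TRY)/(grow EUR) = 27.9565 × 1.014400/1.102300 = 25.72718 TRY per EUR.
Quoted the other way: 1/25.72718 = 0.038869 EUR per TRY.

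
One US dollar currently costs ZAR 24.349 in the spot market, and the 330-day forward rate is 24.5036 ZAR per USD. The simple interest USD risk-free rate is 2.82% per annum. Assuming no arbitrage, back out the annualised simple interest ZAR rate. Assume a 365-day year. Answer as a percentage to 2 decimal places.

T = 330/365 years.
CIP gives F = S · g_ZAR/g_USD, so g_ZAR/g_USD = 24.5036/24.349 = 1.0063493.
The USD side grows by 1 + 0.0282×330/365 = 1.0254959.
That pins the ZAR growth at 1.0320071.
r = (1.0320071 − 1)/(330/365) = 0.035402 → 3.54%.

3.54%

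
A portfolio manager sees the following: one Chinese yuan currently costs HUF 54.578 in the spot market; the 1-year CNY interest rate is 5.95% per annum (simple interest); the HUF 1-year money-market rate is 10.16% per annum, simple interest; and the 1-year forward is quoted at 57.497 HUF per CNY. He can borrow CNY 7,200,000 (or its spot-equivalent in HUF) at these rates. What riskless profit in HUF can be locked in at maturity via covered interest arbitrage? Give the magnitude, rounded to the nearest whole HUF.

HUF 5,723,616

T = 1 year.
Invest the CNY and cover forward: 7,200,000 × 1.059500 × 57.497 = HUF 438,610,114.80.
Convert at spot and invest in HUF: 7,200,000 × 54.578 × 1.101600 = HUF 432,886,498.56.
The quoted forward overvalues CNY, so borrow HUF, buy CNY at spot, deposit the CNY at 5.95%, and sell the proceeds forward at 57.497.
Arbitrage profit = |438,610,114.80 − 432,886,498.56| = HUF 5,723,616.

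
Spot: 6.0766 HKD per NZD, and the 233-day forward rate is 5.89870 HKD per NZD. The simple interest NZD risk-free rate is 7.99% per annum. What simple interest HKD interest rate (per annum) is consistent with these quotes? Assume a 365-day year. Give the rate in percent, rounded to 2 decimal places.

T = 233/365 years.
By CIP, F/S equals the HKD-to-NZD growth ratio: 5.8987/6.0766 = 0.9707238.
The NZD side grows by 1 + 0.0799×233/365 = 1.0510047.
That pins the HKD growth at 1.0202353.
r = (1.0202353 − 1)/(233/365) = 0.031699 → 3.17%.

3.17%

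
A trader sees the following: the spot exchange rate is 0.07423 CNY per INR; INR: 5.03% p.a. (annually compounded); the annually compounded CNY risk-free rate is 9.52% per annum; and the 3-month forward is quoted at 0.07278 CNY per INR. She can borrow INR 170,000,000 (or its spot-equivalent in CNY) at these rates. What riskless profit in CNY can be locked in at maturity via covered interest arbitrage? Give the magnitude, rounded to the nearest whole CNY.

T = 3/12 years.
Route A — deposit INR, sell forward: 170,000,000 × 1.0123445318 × 0.07278 = CNY 12,525,333.95.
Route B — convert at spot, deposit CNY: 170,000,000 × 0.07423 × 1.0229946413 = CNY 12,909,271.68.
The quoted forward undervalues INR, so borrow INR, convert to CNY at spot, deposit the CNY at 9.52%, and buy INR forward at 0.07278 to cover the loan.
The gap between the two covered legs is CNY 383,938.

CNY 383,938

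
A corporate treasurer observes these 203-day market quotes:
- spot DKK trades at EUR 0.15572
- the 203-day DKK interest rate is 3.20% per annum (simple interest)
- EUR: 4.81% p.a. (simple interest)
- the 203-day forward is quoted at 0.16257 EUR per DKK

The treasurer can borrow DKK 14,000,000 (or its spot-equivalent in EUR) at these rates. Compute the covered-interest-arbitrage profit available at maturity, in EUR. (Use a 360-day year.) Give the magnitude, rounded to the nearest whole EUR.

T = 203/360 years.
Keep in DKK, deliver into the forward: 14,000,000·1.018044444·0.16257 = EUR 2,317,048.79.
Swap to EUR now, deposit: 14,000,000·0.15572·1.027123056 = EUR 2,239,210.43.
The quoted forward overvalues DKK, so borrow EUR, buy DKK at spot, deposit the DKK at 3.20%, and sell the proceeds forward at 0.16257.
Profit = 2,317,048.79 − 2,239,210.43 = EUR 77,838.

EUR 77,838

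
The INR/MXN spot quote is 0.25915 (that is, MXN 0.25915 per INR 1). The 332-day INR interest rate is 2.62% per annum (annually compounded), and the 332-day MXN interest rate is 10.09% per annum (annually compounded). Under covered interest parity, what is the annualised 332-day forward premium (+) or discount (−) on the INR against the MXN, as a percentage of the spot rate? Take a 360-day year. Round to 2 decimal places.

T = 332/360 years.
No-arbitrage forward: 0.25915 × 1.0926997 / 1.0241378 = 0.27649905 MXN/INR.
Annualised premium = (F − S)/S × (1/T) = (0.27649905 − 0.25915)/0.25915 ÷ (332/360) = 7.26%.

+7.26%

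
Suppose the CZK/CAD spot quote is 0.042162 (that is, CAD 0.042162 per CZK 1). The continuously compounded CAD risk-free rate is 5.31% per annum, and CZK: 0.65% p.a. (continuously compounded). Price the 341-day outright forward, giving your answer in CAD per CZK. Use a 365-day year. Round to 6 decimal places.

0.044038

T = 341/365 years.
CAD accumulates by e^(0.0531×341/365) = 1.0508596.
CZK accumulates by e^(0.0065×341/365) = 1.0060911.
Forward (CAD per CZK) = 0.042162 × 1.0508596 / 1.0060911 = 0.04403810.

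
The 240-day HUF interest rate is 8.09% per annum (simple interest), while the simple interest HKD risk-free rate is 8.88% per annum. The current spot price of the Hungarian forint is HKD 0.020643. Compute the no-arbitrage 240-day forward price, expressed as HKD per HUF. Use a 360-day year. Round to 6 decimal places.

T = 240/360 years.
HKD accumulates by 1 + 0.0888×240/360 = 1.059200.
Growth of 1 HUF over T: 1 + 0.0809×240/360 = 1.0539333.
CIP: F = S · (grow HKD)/(grow HUF) = 0.020643 × 1.059200/1.0539333 = 0.02074616 HKD per HUF.

0.020746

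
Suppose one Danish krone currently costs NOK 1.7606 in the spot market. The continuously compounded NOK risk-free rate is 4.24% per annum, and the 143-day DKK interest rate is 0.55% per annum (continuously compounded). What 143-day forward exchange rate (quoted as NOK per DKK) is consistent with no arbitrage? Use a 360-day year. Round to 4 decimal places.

1.7866

T = 143/360 years.
NOK growth factor: e^(0.0424×143/360) = 1.0169849.
DKK accumulates by e^(0.0055×143/360) = 1.0021871.
Forward (NOK per DKK) = 1.7606 × 1.0169849 / 1.0021871 = 1.786596.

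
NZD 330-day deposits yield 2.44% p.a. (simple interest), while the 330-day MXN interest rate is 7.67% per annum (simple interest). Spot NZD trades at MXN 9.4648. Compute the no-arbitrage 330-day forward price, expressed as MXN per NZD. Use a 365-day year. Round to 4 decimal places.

9.9027

T = 330/365 years.
Growth of 1 MXN over T: 1 + 0.0767×330/365 = 1.0693452.
NZD growth factor: 1 + 0.0244×330/365 = 1.0220603.
So F = 9.4648 × 1.0693452 / 1.0220603 = 9.902682 (MXN/NZD).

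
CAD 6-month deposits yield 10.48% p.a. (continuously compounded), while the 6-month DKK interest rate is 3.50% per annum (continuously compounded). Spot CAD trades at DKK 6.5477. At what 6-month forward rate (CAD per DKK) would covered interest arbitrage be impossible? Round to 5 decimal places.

T = 6/12 years.
Growth of 1 DKK over T: e^(0.0350×6/12) = 1.017654.
Growth of 1 CAD over T: e^(0.1048×6/12) = 1.0537972.
CIP: F = S · (grow DKK)/(grow CAD) = 6.5477 × 1.017654/1.0537972 = 6.323127 DKK per CAD.
Quoted the other way: 1/6.323127 = 0.15815 CAD per DKK.

0.15815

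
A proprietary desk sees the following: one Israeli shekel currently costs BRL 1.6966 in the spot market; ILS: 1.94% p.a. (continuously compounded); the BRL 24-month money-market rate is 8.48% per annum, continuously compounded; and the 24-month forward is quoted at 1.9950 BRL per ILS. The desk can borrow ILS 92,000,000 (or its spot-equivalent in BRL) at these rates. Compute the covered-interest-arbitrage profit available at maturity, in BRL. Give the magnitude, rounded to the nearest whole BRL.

BRL 5,864,385

T = 2 years.
Keep in ILS, deliver into the forward: 92,000,000·1.03956255035·1.9950 = BRL 190,801,310.49.
Swap to BRL now, deposit: 92,000,000·1.6966·1.18483082419 = BRL 184,936,925.82.
The quoted forward overvalues ILS, so borrow BRL, buy ILS at spot, deposit the ILS at 1.94%, and sell the proceeds forward at 1.9950.
Arbitrage profit = |190,801,310.49 − 184,936,925.82| = BRL 5,864,385.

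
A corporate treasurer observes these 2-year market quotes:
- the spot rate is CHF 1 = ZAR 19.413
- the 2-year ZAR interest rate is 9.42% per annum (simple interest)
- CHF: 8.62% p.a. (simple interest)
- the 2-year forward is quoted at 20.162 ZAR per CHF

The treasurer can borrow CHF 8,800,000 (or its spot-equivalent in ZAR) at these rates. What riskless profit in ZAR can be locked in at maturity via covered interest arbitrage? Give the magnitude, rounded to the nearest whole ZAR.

T = 2 years.
Route A — deposit CHF, sell forward: 8,800,000 × 1.172400 × 20.162 = ZAR 208,013,773.44.
Route B — convert at spot, deposit ZAR: 8,800,000 × 19.413 × 1.188400 = ZAR 203,019,600.96.
The quoted forward overvalues CHF, so borrow ZAR, buy CHF at spot, deposit the CHF at 8.62%, and sell the proceeds forward at 20.162.
Profit = 208,013,773.44 − 203,019,600.96 = ZAR 4,994,172.

ZAR 4,994,172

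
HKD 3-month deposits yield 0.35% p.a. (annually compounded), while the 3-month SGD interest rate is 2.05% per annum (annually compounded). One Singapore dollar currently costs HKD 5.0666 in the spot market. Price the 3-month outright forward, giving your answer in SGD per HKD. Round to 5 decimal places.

T = 3/12 years.
HKD accumulates by (1 + 0.0035)^(3/12) = 1.0008739.
Growth of 1 SGD over T: (1 + 0.0205)^(3/12) = 1.0050861.
So F = 5.0666 × 1.0008739 / 1.0050861 = 5.045366 (HKD/SGD).
Invert for SGD per HKD: 1 / 5.045366 = 0.19820.

0.19820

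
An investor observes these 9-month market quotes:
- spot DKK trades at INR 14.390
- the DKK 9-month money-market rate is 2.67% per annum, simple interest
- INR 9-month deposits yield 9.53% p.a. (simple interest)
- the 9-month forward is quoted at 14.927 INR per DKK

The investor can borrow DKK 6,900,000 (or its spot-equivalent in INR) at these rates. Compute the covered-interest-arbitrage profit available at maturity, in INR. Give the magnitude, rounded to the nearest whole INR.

T = 9/12 years.
Invest the DKK and cover forward: 6,900,000 × 1.020025 × 14.927 = INR 105,058,800.91.
Convert at spot and invest in INR: 6,900,000 × 14.390 × 1.071475 = INR 106,387,824.23.
The quoted forward undervalues DKK, so borrow DKK, convert to INR at spot, deposit the INR at 9.53%, and buy DKK forward at 14.927 to cover the loan.
Arbitrage profit = |105,058,800.91 − 106,387,824.23| = INR 1,329,023.

INR 1,329,023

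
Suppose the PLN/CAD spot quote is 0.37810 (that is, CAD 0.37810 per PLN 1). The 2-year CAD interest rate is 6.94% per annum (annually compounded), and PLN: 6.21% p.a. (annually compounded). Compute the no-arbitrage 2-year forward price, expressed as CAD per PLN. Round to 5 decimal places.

0.38332

T = 2 years.
Growth of 1 CAD over T: (1 + 0.0694)^2 = 1.1436164.
PLN growth factor: (1 + 0.0621)^2 = 1.1280564.
CIP: F = S · (grow CAD)/(grow PLN) = 0.3781 × 1.1436164/1.1280564 = 0.3833154 CAD per PLN.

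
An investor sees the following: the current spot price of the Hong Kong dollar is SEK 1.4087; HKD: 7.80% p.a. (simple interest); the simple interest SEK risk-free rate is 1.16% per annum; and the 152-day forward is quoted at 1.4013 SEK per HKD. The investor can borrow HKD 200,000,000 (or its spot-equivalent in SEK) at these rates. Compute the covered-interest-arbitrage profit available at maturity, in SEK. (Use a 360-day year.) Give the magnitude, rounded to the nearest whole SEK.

T = 152/360 years.
Invest the HKD and cover forward: 200,000,000 × 1.03293333333 × 1.4013 = SEK 289,489,896.00.
Convert at spot and invest in SEK: 200,000,000 × 1.4087 × 1.00489777778 = SEK 283,119,899.91.
The quoted forward overvalues HKD, so borrow SEK, buy HKD at spot, deposit the HKD at 7.80%, and sell the proceeds forward at 1.4013.
Arbitrage profit = |289,489,896.00 − 283,119,899.91| = SEK 6,369,996.

SEK 6,369,996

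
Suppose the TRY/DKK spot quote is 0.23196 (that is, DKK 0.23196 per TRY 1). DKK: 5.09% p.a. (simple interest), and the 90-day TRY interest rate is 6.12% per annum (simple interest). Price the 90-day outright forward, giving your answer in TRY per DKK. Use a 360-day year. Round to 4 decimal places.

4.3220

T = 90/360 years.
Growth of 1 DKK over T: 1 + 0.0509×90/360 = 1.012725.
TRY growth factor: 1 + 0.0612×90/360 = 1.015300.
CIP: F = S · (grow DKK)/(grow TRY) = 0.23196 × 1.012725/1.015300 = 0.2313717 DKK per TRY.
Invert for TRY per DKK: 1 / 0.2313717 = 4.3220.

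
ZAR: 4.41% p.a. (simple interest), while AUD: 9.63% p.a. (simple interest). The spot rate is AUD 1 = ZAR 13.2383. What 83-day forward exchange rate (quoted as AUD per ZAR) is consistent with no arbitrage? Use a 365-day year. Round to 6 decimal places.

T = 83/365 years.
Growth of 1 ZAR over T: 1 + 0.0441×83/365 = 1.0100282.
AUD growth factor: 1 + 0.0963×83/365 = 1.0218984.
CIP: F = S · (grow ZAR)/(grow AUD) = 13.2383 × 1.0100282/1.0218984 = 13.08453 ZAR per AUD.
Invert for AUD per ZAR: 1 / 13.08453 = 0.076426.

0.076426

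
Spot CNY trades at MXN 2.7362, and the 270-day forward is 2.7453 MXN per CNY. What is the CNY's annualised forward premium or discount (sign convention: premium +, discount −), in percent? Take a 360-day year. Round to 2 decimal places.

T = 270/360 years.
Period premium: (2.7453 − 2.7362)/2.7362 = 0.0033258.
Annualise by dividing by T: 0.0033258 / (270/360) = 0.004434 → 0.44%.

+0.44%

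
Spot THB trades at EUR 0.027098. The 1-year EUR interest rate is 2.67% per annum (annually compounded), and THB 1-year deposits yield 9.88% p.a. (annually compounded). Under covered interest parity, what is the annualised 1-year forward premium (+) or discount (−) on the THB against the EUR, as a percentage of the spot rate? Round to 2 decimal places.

T = 1 year.
No-arbitrage forward: 0.027098 × 1.026700 / 1.098800 = 0.025319910 EUR/THB.
(F − S)/S ÷ T = (0.025319910 − 0.027098)/0.027098/1 = -0.065617 → -6.56%.

-6.56%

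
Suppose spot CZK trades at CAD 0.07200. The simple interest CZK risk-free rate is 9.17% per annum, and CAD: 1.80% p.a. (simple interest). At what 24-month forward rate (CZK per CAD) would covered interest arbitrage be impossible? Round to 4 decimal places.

15.8650

T = 2 years.
CAD growth factor: 1 + 0.0180×2 = 1.036000.
CZK accumulates by 1 + 0.0917×2 = 1.183400.
Forward (CAD per CZK) = 0.072 × 1.036000 / 1.183400 = 0.063031942.
Invert for CZK per CAD: 1 / 0.063031942 = 15.8650.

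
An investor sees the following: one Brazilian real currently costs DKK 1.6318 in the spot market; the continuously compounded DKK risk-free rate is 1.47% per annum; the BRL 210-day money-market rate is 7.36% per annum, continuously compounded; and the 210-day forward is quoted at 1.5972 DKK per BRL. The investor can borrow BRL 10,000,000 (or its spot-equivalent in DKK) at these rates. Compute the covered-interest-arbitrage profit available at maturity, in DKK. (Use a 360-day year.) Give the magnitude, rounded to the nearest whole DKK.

DKK 214,136

T = 210/360 years.
Route A — deposit BRL, sell forward: 10,000,000 × 1.0438683013 × 1.5972 = DKK 16,672,664.51.
Route B — convert at spot, deposit DKK: 10,000,000 × 1.6318 × 1.0086118706 = DKK 16,458,528.50.
The quoted forward overvalues BRL, so borrow DKK, buy BRL at spot, deposit the BRL at 7.36%, and sell the proceeds forward at 1.5972.
Arbitrage profit = |16,672,664.51 − 16,458,528.50| = DKK 214,136.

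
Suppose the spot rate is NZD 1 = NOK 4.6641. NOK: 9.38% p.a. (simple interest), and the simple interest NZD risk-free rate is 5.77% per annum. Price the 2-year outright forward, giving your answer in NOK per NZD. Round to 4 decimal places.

T = 2 years.
Growth of 1 NOK over T: 1 + 0.0938×2 = 1.187600.
NZD growth factor: 1 + 0.0577×2 = 1.115400.
Forward (NOK per NZD) = 4.6641 × 1.187600 / 1.115400 = 4.966008.

4.9660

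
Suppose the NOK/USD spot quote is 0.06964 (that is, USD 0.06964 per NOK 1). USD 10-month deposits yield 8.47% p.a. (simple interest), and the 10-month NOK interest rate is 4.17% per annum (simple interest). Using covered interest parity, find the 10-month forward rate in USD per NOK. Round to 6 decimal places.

T = 10/12 years.
Growth of 1 USD over T: 1 + 0.0847×10/12 = 1.0705833.
NOK growth factor: 1 + 0.0417×10/12 = 1.034750.
CIP: F = S · (grow USD)/(grow NOK) = 0.06964 × 1.0705833/1.034750 = 0.07205163 USD per NOK.

0.072052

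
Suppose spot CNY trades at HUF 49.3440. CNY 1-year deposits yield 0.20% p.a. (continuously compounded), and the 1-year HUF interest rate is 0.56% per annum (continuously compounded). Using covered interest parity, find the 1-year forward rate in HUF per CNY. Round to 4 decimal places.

49.5220

T = 1 year.
HUF accumulates by e^(0.0056×1) = 1.00561571.
Growth of 1 CNY over T: e^(0.0020×1) = 1.002002.
CIP: F = S · (grow HUF)/(grow CNY) = 49.344 × 1.00561571/1.002002 = 49.521959 HUF per CNY.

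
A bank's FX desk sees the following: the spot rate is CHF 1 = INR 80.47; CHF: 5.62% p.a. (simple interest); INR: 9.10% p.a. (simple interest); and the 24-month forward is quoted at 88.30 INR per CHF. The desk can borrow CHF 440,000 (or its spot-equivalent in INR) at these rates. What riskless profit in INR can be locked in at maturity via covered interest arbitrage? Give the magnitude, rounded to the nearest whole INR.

INR 1,368,127

T = 2 years.
Invest the CHF and cover forward: 440,000 × 1.112400 × 88.30 = INR 43,218,964.80.
Convert at spot and invest in INR: 440,000 × 80.47 × 1.182000 = INR 41,850,837.60.
The quoted forward overvalues CHF, so borrow INR, buy CHF at spot, deposit the CHF at 5.62%, and sell the proceeds forward at 88.30.
Arbitrage profit = |43,218,964.80 − 41,850,837.60| = INR 1,368,127.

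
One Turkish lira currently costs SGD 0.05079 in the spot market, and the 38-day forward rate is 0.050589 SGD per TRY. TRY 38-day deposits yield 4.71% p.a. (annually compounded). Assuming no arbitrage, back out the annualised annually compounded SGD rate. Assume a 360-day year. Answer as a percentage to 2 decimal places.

T = 38/360 years.
By CIP, F/S equals the SGD-to-TRY growth ratio: 0.050589/0.05079 = 0.9960425.
The TRY side grows by (1 + 0.0471)^(38/360) = 1.004870.
Hence g_SGD = 1.0008932.
r = 1.0008932^(360/38) − 1 = 0.008494 → 0.85%.

0.85%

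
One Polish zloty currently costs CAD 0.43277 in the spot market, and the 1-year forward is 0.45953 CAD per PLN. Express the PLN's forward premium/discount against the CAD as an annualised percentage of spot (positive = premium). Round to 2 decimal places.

T = 1 year.
(F − S)/S = (0.45953 − 0.43277)/0.43277 = 0.0618342.
×(1/T) gives 6.18% p.a.

+6.18%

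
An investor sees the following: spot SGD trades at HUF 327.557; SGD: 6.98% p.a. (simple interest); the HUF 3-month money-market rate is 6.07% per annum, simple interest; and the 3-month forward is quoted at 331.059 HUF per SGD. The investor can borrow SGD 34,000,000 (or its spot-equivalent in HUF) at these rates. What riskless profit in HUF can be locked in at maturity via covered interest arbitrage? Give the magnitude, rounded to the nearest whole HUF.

HUF 146,482,271

T = 3/12 years.
Invest the SGD and cover forward: 34,000,000 × 1.017450 × 331.059 = HUF 11,452,423,304.70.
Convert at spot and invest in HUF: 34,000,000 × 327.557 × 1.015175 = HUF 11,305,941,034.15.
The quoted forward overvalues SGD, so borrow HUF, buy SGD at spot, deposit the SGD at 6.98%, and sell the proceeds forward at 331.059.
The gap between the two covered legs is HUF 146,482,271.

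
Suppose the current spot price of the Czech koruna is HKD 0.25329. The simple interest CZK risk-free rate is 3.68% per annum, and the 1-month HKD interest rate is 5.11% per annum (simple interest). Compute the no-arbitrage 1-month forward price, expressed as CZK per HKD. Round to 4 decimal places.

3.9434

T = 1/12 years.
HKD growth factor: 1 + 0.0511×1/12 = 1.0042583.
Growth of 1 CZK over T: 1 + 0.0368×1/12 = 1.0030667.
So F = 0.25329 × 1.0042583 / 1.0030667 = 0.2535909 (HKD/CZK).
Invert for CZK per HKD: 1 / 0.2535909 = 3.9434.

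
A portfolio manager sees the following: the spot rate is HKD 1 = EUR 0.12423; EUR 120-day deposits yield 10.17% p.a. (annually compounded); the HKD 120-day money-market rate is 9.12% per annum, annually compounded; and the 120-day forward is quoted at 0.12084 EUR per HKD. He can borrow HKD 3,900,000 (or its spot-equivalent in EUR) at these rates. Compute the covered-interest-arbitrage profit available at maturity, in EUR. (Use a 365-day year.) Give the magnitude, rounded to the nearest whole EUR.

T = 120/365 years.
Invest the HKD and cover forward: 3,900,000 × 1.02910978 × 0.12084 = EUR 484,994.74.
Convert at spot and invest in EUR: 3,900,000 × 0.12423 × 1.03235495 = EUR 500,172.88.
The quoted forward undervalues HKD, so borrow HKD, convert to EUR at spot, deposit the EUR at 10.17%, and buy HKD forward at 0.12084 to cover the loan.
The gap between the two covered legs is EUR 15,178.

EUR 15,178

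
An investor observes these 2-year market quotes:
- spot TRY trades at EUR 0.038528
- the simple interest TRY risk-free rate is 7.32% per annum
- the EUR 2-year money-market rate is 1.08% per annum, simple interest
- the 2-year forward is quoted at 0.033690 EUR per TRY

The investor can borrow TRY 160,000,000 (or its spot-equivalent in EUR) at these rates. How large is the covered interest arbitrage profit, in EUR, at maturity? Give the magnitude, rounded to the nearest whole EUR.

T = 2 years.
Keep in TRY, deliver into the forward: 160,000,000·1.146400·0.033690 = EUR 6,179,554.56.
Swap to EUR now, deposit: 160,000,000·0.038528·1.021600 = EUR 6,297,632.77.
The quoted forward undervalues TRY, so borrow TRY, convert to EUR at spot, deposit the EUR at 1.08%, and buy TRY forward at 0.033690 to cover the loan.
The gap between the two covered legs is EUR 118,078.

EUR 118,078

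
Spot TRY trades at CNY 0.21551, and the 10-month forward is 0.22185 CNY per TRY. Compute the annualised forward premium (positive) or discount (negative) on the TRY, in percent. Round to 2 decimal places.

+3.53%

T = 10/12 years.
Period premium: (0.22185 − 0.21551)/0.21551 = 0.0294186.
Per annum: 0.0294186 / (10/12) = 0.035302 = 3.53%.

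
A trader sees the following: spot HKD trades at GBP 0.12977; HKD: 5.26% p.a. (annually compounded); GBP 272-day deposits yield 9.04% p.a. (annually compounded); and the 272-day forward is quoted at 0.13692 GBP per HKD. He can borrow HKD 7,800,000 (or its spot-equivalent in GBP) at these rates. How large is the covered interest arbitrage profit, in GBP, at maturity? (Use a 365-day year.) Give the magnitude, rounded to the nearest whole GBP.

T = 272/365 years.
Invest the HKD and cover forward: 7,800,000 × 1.038940753 × 0.13692 = GBP 1,109,563.79.
Convert at spot and invest in GBP: 7,800,000 × 0.12977 × 1.066618657 = GBP 1,079,637.80.
The quoted forward overvalues HKD, so borrow GBP, buy HKD at spot, deposit the HKD at 5.26%, and sell the proceeds forward at 0.13692.
Profit = 1,109,563.79 − 1,079,637.80 = GBP 29,926.

GBP 29,926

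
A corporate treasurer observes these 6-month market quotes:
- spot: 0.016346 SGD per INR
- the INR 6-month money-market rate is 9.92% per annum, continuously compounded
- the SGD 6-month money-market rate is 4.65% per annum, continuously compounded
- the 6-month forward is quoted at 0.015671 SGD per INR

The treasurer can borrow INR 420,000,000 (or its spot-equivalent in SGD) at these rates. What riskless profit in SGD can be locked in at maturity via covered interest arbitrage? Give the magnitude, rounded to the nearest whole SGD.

SGD 110,299

T = 6/12 years.
Route A — deposit INR, sell forward: 420,000,000 × 1.050850672 × 0.015671 = SGD 6,916,509.97.
Route B — convert at spot, deposit SGD: 420,000,000 × 0.016346 × 1.023522388 = SGD 7,026,808.72.
The quoted forward undervalues INR, so borrow INR, convert to SGD at spot, deposit the SGD at 4.65%, and buy INR forward at 0.015671 to cover the loan.
The gap between the two covered legs is SGD 110,299.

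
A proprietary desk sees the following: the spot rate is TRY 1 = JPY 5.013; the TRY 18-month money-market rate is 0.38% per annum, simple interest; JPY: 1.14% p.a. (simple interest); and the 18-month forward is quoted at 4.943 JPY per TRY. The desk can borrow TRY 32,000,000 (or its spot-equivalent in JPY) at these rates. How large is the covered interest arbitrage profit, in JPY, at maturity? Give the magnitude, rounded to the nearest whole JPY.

T = 18/12 years.
Route A — deposit TRY, sell forward: 32,000,000 × 1.005700 × 4.943 = JPY 159,077,603.20.
Route B — convert at spot, deposit JPY: 32,000,000 × 5.013 × 1.017100 = JPY 163,159,113.60.
The quoted forward undervalues TRY, so borrow TRY, convert to JPY at spot, deposit the JPY at 1.14%, and buy TRY forward at 4.943 to cover the loan.
The gap between the two covered legs is JPY 4,081,510.

JPY 4,081,510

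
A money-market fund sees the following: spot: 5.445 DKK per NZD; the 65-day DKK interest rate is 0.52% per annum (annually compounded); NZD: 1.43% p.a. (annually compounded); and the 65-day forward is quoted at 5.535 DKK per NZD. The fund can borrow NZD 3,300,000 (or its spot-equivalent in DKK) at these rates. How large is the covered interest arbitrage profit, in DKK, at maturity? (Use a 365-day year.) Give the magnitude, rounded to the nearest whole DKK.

T = 65/365 years.
Route A — deposit NZD, sell forward: 3,300,000 × 1.0025317385 × 5.535 = DKK 18,311,743.47.
Route B — convert at spot, deposit DKK: 3,300,000 × 5.445 × 1.0009240547 = DKK 17,985,103.88.
The quoted forward overvalues NZD, so borrow DKK, buy NZD at spot, deposit the NZD at 1.43%, and sell the proceeds forward at 5.535.
The gap between the two covered legs is DKK 326,640.

DKK 326,640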